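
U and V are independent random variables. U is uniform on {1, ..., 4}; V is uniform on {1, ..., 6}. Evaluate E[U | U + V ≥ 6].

P(U + V ≥ 6) = 7/12.
Summing U·P(x,y) over outcomes with U + V ≥ 6 gives 5/3.
E[U | U + V ≥ 6] = (5/3) / (7/12) = 20/7.

20/7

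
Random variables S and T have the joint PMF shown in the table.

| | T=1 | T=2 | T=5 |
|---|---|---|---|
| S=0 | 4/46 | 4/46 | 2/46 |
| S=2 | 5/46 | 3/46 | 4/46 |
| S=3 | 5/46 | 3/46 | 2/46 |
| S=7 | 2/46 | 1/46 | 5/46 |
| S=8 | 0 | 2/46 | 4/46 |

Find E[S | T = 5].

P(T = 5) = 17/46.
Σ S·P over the event = 0·(2/46) + 2·(4/46) + 3·(2/46) + 7·(5/46) + 8·(4/46) = 81/46.
E[S | T = 5] = (81/46) / (17/46) = 81/17.

81/17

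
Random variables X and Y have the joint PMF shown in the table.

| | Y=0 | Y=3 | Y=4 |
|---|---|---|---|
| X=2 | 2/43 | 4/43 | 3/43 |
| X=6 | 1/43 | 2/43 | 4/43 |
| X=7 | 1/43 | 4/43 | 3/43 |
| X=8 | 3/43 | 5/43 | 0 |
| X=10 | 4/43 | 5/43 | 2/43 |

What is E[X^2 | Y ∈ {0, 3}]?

P(Y ∈ {0, 3}) = 31/43.
Summing X^2·P(X=x,Y=y) over the conditioning event gives 1789/43.
E[X^2 | Y ∈ {0, 3}] = (1789/43) / (31/43) = 1789/31.

1789/31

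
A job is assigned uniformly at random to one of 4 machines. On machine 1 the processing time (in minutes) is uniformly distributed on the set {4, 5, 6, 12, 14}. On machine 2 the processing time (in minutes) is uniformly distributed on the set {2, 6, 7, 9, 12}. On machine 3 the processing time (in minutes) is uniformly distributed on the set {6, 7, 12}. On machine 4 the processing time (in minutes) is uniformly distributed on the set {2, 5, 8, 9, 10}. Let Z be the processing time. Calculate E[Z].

229/30

E[Z | machine 1] = (4+5+6+12+14)/5 = 41/5.
E[Z | machine 2] = (2+6+7+9+12)/5 = 36/5.
E[Z | machine 3] = (6+7+12)/3 = 25/3.
E[Z | machine 4] = (2+5+8+9+10)/5 = 34/5.
By the law of total expectation,
E[Z] = (1/4)·(41/5) + (1/4)·(36/5) + (1/4)·(25/3) + (1/4)·(34/5) = 229/30.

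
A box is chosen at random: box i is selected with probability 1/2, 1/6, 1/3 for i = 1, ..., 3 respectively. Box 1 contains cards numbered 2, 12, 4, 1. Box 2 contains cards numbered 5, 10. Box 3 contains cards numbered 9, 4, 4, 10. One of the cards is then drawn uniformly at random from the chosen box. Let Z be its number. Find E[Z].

47/8

E[Z | box 1] = (2+12+4+1)/4 = 19/4.
E[Z | box 2] = (5+10)/2 = 15/2.
E[Z | box 3] = (9+4+4+10)/4 = 27/4.
E[Z] = (1/2)·(19/4) + (1/6)·(15/2) + (1/3)·(27/4) = 47/8.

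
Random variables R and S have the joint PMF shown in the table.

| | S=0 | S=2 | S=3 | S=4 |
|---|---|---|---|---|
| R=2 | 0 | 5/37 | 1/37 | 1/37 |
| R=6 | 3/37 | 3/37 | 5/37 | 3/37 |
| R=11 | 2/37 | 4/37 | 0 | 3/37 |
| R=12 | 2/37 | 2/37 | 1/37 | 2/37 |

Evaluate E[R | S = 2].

P(S = 2) = 14/37.
Σ R·P over the event = 2·(5/37) + 6·(3/37) + 11·(4/37) + 12·(2/37) = 96/37.
E[R | S = 2] = (96/37) / (14/37) = 48/7.

48/7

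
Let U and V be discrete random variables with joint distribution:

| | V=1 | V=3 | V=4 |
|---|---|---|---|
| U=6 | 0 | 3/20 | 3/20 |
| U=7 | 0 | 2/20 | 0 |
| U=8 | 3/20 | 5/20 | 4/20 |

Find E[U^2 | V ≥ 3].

890/17

P(V ≥ 3) = 17/20.
Σ U^2·P over the event = 36·(3/20) + 36·(3/20) + 49·(2/20) + 64·(5/20) + 64·(4/20) = 89/2.
E[U^2 | V ≥ 3] = (89/2) / (17/20) = 890/17.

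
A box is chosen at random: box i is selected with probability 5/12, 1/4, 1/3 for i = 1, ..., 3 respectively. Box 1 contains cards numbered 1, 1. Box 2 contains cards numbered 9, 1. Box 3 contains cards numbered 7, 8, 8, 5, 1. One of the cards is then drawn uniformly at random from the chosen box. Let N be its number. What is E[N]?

18/5

E[N | box 1] = (1+1)/2 = 1.
E[N | box 2] = (9+1)/2 = 5.
E[N | box 3] = (7+8+8+5+1)/5 = 29/5.
E[N] = (5/12)·(1) + (1/4)·(5) + (1/3)·(29/5) = 18/5.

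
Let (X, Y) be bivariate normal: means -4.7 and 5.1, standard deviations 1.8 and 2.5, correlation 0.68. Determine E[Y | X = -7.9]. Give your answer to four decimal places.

The regression of Y on X has slope ρ·σ_Y/σ_X and passes through (μ_X, μ_Y).
E[Y | X=-7.9] = 5.1 + (0.68)·(2.5/1.8)·(-7.9 − (-4.7)) = 5.1 + (0.94444)·(-3.2) = 2.0778.

2.0778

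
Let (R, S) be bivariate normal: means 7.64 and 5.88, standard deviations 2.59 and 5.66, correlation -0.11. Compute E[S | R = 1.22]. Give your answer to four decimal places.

The regression of S on R has slope ρ·σ_S/σ_R and passes through (μ_R, μ_S).
E[S | R=1.22] = 5.88 + (-0.11)·(5.66/2.59)·(1.22 − (7.64)) = 5.88 + (-0.24039)·(-6.42) = 7.4233.

7.4233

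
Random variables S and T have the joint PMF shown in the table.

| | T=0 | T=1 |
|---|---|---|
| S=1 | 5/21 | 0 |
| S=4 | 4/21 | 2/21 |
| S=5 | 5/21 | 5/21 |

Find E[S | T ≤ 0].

23/7

P(T ≤ 0) = 2/3.
Summing S·P(S=x,T=y) over the conditioning event gives 46/21.
E[S | T ≤ 0] = (46/21) / (2/3) = 23/7.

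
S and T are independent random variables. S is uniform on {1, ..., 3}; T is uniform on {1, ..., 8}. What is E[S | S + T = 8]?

P(S + T = 8) = 1/8.
Summing S·P(x,y) over outcomes with S + T = 8 gives 1/4.
E[S | S + T = 8] = (1/4) / (1/8) = 2.

2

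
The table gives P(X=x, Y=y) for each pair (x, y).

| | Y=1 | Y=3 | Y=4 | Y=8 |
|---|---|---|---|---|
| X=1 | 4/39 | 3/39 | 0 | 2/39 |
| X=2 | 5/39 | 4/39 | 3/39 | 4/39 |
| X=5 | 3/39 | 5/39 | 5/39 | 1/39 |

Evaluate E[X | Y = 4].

31/8

P(Y = 4) = 8/39.
Σ X·P over the event = 2·(3/39) + 5·(5/39) = 31/39.
E[X | Y = 4] = (31/39) / (8/39) = 31/8.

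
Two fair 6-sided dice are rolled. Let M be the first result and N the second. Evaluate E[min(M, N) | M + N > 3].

P(M + N > 3) = 11/12.
Summing min(M,N)·P(x,y) over outcomes with M + N > 3 gives 22/9.
E[min(M, N) | M + N > 3] = (22/9) / (11/12) = 8/3.

8/3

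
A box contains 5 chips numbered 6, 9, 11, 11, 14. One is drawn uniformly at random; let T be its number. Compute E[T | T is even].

10

P(T is even) = 2/5.
Σ over the event: 6·1/5 + 14·1/5 = 4.
E[T | T is even] = (4) / (2/5) = 10.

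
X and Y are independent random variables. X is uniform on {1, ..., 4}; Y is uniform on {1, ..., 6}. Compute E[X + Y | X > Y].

5

P(X > Y) = 1/4.
Summing (X+Y)·P(x,y) over outcomes with X > Y gives 5/4.
E[X + Y | X > Y] = (5/4) / (1/4) = 5.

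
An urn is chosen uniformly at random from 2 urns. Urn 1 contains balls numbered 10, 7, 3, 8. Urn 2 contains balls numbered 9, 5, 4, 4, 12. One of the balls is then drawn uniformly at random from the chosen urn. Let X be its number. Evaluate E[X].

69/10

E[X | urn 1] = (10+7+3+8)/4 = 7.
E[X | urn 2] = (9+5+4+4+12)/5 = 34/5.
By the law of total expectation,
E[X] = (1/2)·(7) + (1/2)·(34/5) = 69/10.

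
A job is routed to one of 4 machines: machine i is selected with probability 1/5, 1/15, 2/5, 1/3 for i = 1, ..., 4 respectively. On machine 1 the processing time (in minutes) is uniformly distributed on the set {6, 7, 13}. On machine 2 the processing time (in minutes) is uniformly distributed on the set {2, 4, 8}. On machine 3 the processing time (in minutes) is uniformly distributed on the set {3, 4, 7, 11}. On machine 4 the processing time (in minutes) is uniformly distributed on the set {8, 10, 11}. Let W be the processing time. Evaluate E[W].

E[W | machine 1] = (6+7+13)/3 = 26/3.
E[W | machine 2] = (2+4+8)/3 = 14/3.
E[W | machine 3] = (3+4+7+11)/4 = 25/4.
E[W | machine 4] = (8+10+11)/3 = 29/3.
By the law of total expectation,
E[W] = (1/5)·(26/3) + (1/15)·(14/3) + (2/5)·(25/4) + (1/3)·(29/3) = 233/30.

233/30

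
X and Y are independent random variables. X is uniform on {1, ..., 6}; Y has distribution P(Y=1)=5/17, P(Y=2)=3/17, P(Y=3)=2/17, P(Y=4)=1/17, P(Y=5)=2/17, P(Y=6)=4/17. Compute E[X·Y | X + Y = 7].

P(X + Y = 7) = 1/6.
Summing XY·P(x,y) over outcomes with X + Y = 7 gives 70/51.
E[X·Y | X + Y = 7] = (70/51) / (1/6) = 140/17.

140/17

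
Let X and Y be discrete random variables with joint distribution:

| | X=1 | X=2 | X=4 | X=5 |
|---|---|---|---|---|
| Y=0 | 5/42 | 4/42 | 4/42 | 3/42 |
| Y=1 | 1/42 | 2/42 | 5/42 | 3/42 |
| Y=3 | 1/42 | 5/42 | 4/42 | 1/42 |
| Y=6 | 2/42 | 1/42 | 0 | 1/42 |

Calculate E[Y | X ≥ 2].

P(X ≥ 2) = 11/14.
Summing Y·P(X=x,Y=y) over the conditioning event gives 26/21.
E[Y | X ≥ 2] = (26/21) / (11/14) = 52/33.

52/33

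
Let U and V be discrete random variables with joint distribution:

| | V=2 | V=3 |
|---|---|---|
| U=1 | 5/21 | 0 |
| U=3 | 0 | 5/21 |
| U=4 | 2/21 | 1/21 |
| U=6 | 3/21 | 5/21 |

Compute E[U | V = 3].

49/11

P(V = 3) = 11/21.
Summing U·P(U=x,V=y) over the conditioning event gives 7/3.
E[U | V = 3] = (7/3) / (11/21) = 49/11.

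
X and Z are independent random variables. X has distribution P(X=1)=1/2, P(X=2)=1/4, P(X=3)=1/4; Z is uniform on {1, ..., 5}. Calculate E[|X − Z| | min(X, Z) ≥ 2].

5/4

P(min(X, Z) ≥ 2) = 2/5.
Summing |X−Z|·P(x,y) over outcomes with min(X, Z) ≥ 2 gives 1/2.
E[|X − Z| | min(X, Z) ≥ 2] = (1/2) / (2/5) = 5/4.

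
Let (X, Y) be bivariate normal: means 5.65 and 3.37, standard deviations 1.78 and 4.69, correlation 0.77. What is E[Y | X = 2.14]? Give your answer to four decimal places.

For a bivariate normal, E[Y | X=x] = μ_Y + ρ·(σ_Y/σ_X)·(x − μ_X).
E[Y | X=2.14] = 3.37 + (0.77)·(4.69/1.78)·(2.14 − (5.65)) = 3.37 + (2.02882)·(-3.51) = -3.7512.

-3.7512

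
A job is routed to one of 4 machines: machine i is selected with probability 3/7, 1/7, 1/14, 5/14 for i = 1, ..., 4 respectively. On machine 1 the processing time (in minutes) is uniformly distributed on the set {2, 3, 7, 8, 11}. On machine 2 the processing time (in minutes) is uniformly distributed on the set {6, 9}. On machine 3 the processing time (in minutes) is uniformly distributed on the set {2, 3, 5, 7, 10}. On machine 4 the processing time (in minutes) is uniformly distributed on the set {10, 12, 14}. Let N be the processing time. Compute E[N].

42/5

E[N | machine 1] = (2+3+7+8+11)/5 = 31/5.
E[N | machine 2] = (6+9)/2 = 15/2.
E[N | machine 3] = (2+3+5+7+10)/5 = 27/5.
E[N | machine 4] = (10+12+14)/3 = 12.
By the law of total expectation,
E[N] = (3/7)·(31/5) + (1/7)·(15/2) + (1/14)·(27/5) + (5/14)·(12) = 42/5.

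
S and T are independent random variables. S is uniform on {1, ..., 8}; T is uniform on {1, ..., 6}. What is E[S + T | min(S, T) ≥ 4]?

11

P(min(S, T) ≥ 4) = 5/16.
Summing (S+T)·P(x,y) over outcomes with min(S, T) ≥ 4 gives 55/16.
E[S + T | min(S, T) ≥ 4] = (55/16) / (5/16) = 11.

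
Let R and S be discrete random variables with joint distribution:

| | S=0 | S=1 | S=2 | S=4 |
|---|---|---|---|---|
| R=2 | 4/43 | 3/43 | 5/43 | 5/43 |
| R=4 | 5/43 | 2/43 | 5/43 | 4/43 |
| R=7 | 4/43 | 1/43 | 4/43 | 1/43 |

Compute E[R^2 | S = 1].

31/2

P(S = 1) = 6/43.
Σ R^2·P over the event = 4·(3/43) + 16·(2/43) + 49·(1/43) = 93/43.
E[R^2 | S = 1] = (93/43) / (6/43) = 31/2.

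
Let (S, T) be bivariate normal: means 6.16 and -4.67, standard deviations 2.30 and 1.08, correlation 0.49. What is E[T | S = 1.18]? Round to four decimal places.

For a bivariate normal, E[T | S=x] = μ_T + ρ·(σ_T/σ_S)·(x − μ_S).
E[T | S=1.18] = -4.67 + (0.49)·(1.08/2.30)·(1.18 − (6.16)) = -4.67 + (0.23009)·(-4.98) = -5.8158.

-5.8158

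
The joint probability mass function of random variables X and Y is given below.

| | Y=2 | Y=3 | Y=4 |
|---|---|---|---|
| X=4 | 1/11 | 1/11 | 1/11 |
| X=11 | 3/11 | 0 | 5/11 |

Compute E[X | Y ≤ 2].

P(Y ≤ 2) = 4/11.
Σ X·P over the event = 4·(1/11) + 11·(3/11) = 37/11.
E[X | Y ≤ 2] = (37/11) / (4/11) = 37/4.

37/4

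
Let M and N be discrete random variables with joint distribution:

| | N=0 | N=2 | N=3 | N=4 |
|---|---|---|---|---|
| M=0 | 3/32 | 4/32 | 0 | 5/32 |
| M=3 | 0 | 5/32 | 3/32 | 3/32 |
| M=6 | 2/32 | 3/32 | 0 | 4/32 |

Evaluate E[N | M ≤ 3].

P(M ≤ 3) = 23/32.
Summing N·P(M=x,N=y) over the conditioning event gives 59/32.
E[N | M ≤ 3] = (59/32) / (23/32) = 59/23.

59/23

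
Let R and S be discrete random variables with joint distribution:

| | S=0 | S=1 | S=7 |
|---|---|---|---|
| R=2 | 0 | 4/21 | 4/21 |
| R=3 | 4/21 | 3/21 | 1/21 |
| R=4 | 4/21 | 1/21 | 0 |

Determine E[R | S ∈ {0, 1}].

P(S ∈ {0, 1}) = 16/21.
Σ R·P over the event = 2·(4/21) + 3·(4/21) + 3·(3/21) + 4·(4/21) + 4·(1/21) = 7/3.
E[R | S ∈ {0, 1}] = (7/3) / (16/21) = 49/16.

49/16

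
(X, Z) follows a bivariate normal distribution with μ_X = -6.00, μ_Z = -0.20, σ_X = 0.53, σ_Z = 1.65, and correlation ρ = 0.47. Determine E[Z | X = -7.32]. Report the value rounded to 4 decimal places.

-2.1314

E[Z | X=x] = μ_Z + ρ(σ_Z/σ_X)(x − μ_X) for jointly normal variables.
E[Z | X=-7.32] = -0.20 + (0.47)·(1.65/0.53)·(-7.32 − (-6.00)) = -0.20 + (1.4632)·(-1.32) = -2.1314.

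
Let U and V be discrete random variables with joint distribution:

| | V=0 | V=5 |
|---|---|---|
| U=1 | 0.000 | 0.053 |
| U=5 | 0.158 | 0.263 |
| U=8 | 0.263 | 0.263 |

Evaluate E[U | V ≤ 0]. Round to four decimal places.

P(V ≤ 0) = 0.421.
Σ U·P over the event = 5·(0.158) + 8·(0.263) = 2.894.
E[U | V ≤ 0] = (2.894) / (0.421) = 6.8741.

6.8741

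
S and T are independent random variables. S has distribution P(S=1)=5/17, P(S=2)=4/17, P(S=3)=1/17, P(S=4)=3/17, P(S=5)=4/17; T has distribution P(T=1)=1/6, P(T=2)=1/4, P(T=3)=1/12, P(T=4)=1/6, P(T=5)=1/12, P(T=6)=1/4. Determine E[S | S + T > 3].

535/171

P(S + T > 3) = 57/68.
Summing S·P(x,y) over outcomes with S + T > 3 gives 535/204.
E[S | S + T > 3] = (535/204) / (57/68) = 535/171.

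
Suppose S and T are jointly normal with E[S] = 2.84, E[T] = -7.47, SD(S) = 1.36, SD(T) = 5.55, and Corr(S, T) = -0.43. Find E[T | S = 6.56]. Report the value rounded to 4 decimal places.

For a bivariate normal, E[T | S=x] = μ_T + ρ·(σ_T/σ_S)·(x − μ_S).
E[T | S=6.56] = -7.47 + (-0.43)·(5.55/1.36)·(6.56 − (2.84)) = -7.47 + (-1.75478)·(3.72) = -13.9978.

-13.9978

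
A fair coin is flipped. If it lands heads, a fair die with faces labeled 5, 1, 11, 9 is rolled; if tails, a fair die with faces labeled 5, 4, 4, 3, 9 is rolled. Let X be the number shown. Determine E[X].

E[X | heads] = (5+1+11+9)/4 = 13/2.
E[X | tails] = (5+4+4+3+9)/5 = 5.
By the law of total expectation,
E[X] = (1/2)·(13/2) + (1/2)·(5) = 23/4.

23/4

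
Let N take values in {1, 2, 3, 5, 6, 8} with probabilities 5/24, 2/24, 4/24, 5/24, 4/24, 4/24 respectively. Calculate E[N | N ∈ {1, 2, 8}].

41/11

P(N ∈ {1, 2, 8}) = 11/24.
Σ over the event: 1·5/24 + 2·1/12 + 8·1/6 = 41/24.
E[N | N ∈ {1, 2, 8}] = (41/24) / (11/24) = 41/11.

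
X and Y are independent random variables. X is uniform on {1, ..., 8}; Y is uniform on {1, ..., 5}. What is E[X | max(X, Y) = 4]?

22/7

Outcomes with max(X, Y) = 4: (1,4), (2,4), (3,4), (4,1), (4,2), (4,3), (4,4), each with probability 1/40.
E[X | max(X, Y) = 4] = (1 + 2 + 3 + 4 + 4 + 4 + 4) / 7 = 22/7.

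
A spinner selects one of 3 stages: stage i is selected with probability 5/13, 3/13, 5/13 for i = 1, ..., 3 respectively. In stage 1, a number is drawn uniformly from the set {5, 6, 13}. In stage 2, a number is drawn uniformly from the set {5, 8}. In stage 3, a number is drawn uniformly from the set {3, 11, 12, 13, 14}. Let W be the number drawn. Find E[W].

E[W | stage 1] = (5+6+13)/3 = 8.
E[W | stage 2] = (5+8)/2 = 13/2.
E[W | stage 3] = (3+11+12+13+14)/5 = 53/5.
E[W] = (5/13)·(8) + (3/13)·(13/2) + (5/13)·(53/5) = 225/26.

225/26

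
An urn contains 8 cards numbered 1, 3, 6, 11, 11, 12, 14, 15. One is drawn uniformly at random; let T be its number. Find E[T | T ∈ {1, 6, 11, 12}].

41/5

P(T ∈ {1, 6, 11, 12}) = 5/8.
Σ over the event: 1·1/8 + 6·1/8 + 11·1/4 + 12·1/8 = 41/8.
E[T | T ∈ {1, 6, 11, 12}] = (41/8) / (5/8) = 41/5.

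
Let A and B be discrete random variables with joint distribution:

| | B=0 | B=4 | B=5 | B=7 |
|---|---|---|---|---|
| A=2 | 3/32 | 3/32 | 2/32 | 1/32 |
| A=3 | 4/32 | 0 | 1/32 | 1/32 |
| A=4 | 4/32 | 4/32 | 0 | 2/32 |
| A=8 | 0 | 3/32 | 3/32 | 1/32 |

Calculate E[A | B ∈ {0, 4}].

P(B ∈ {0, 4}) = 21/32.
Σ A·P over the event = 2·(3/32) + 2·(3/32) + 3·(4/32) + 4·(4/32) + 4·(4/32) + 8·(3/32) = 5/2.
E[A | B ∈ {0, 4}] = (5/2) / (21/32) = 80/21.

80/21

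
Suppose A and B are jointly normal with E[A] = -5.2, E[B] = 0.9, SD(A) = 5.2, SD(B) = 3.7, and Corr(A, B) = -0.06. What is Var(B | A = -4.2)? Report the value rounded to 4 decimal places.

For a bivariate normal, Var(B | A=x) = σ_B²(1 − ρ²).
Var(B | A=-4.2) = (3.7)²·(1 − (-0.06)²) = 13.69·0.9964 = 13.6407.

13.6407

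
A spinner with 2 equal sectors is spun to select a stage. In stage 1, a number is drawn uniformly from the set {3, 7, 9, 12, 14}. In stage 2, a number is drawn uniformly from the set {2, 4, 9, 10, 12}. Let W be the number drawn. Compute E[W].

E[W | stage 1] = (3+7+9+12+14)/5 = 9.
E[W | stage 2] = (2+4+9+10+12)/5 = 37/5.
By the law of total expectation,
E[W] = (1/2)·(9) + (1/2)·(37/5) = 41/5.

41/5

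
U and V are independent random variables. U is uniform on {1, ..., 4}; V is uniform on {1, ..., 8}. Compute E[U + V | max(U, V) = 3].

24/5

Outcomes with max(U, V) = 3: (1,3), (2,3), (3,1), (3,2), (3,3), each with probability 1/32.
E[U + V | max(U, V) = 3] = (4 + 5 + 4 + 5 + 6) / 5 = 24/5.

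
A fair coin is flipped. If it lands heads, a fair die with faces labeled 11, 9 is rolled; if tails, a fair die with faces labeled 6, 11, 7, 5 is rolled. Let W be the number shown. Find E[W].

E[W | heads] = (11+9)/2 = 10.
E[W | tails] = (6+11+7+5)/4 = 29/4.
E[W] = (1/2)·(10) + (1/2)·(29/4) = 69/8.

69/8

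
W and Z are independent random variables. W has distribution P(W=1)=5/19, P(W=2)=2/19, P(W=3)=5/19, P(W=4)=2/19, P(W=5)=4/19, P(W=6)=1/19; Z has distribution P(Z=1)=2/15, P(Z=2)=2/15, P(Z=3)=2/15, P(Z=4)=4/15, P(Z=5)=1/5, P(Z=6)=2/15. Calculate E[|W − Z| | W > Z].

P(W > Z) = 89/285.
Summing |W−Z|·P(x,y) over outcomes with W > Z gives 181/285.
E[|W − Z| | W > Z] = (181/285) / (89/285) = 181/89.

181/89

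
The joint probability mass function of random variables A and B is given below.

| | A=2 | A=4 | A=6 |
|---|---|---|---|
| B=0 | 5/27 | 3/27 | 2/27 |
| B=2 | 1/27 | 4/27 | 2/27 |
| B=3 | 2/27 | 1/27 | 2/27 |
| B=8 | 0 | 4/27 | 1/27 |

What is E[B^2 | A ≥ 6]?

90/7

P(A ≥ 6) = 7/27.
Σ B^2·P over the event = 0·(2/27) + 4·(2/27) + 9·(2/27) + 64·(1/27) = 10/3.
E[B^2 | A ≥ 6] = (10/3) / (7/27) = 90/7.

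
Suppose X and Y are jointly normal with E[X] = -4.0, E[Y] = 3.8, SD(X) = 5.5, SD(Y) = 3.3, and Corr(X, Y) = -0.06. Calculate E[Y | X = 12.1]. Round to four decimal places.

3.2204

The regression of Y on X has slope ρ·σ_Y/σ_X and passes through (μ_X, μ_Y).
E[Y | X=12.1] = 3.8 + (-0.06)·(3.3/5.5)·(12.1 − (-4.0)) = 3.8 + (-0.036)·(16.1) = 3.2204.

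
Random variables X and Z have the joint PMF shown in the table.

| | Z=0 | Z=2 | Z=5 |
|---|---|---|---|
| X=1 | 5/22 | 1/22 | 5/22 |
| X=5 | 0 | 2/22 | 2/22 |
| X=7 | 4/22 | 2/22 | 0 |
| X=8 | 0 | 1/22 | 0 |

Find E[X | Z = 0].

11/3

P(Z = 0) = 9/22.
Σ X·P over the event = 1·(5/22) + 7·(4/22) = 3/2.
E[X | Z = 0] = (3/2) / (9/22) = 11/3.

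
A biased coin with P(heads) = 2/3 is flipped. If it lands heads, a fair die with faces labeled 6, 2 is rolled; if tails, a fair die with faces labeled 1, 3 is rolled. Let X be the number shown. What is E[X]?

E[X | heads] = (6+2)/2 = 4.
E[X | tails] = (1+3)/2 = 2.
E[X] = (2/3)·(4) + (1/3)·(2) = 10/3.

10/3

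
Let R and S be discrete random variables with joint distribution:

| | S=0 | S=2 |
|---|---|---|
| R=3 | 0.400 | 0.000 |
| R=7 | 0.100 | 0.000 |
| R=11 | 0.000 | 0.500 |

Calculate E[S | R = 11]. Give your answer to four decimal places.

P(R = 11) = 0.500.
Summing S·P(R=x,S=y) over the conditioning event gives 1.000.
E[S | R = 11] = (1.000) / (0.500) = 2.0000.

2.0000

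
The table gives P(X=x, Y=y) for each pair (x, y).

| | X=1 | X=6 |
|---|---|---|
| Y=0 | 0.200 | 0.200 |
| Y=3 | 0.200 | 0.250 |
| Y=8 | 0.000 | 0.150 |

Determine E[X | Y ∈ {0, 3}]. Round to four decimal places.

P(Y ∈ {0, 3}) = 0.850.
Σ X·P over the event = 1·(0.200) + 1·(0.200) + 6·(0.200) + 6·(0.250) = 3.100.
E[X | Y ∈ {0, 3}] = (3.100) / (0.850) = 3.6471.

3.6471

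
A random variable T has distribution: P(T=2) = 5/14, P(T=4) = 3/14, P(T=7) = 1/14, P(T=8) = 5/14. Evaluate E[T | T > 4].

47/6

P(T > 4) = 3/7.
Σ over the event: 7·1/14 + 8·5/14 = 47/14.
E[T | T > 4] = (47/14) / (3/7) = 47/6.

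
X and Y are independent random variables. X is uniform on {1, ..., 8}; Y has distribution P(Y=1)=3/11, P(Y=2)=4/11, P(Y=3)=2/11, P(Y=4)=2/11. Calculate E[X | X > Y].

349/63

P(X > Y) = 63/88.
Summing X·P(x,y) over outcomes with X > Y gives 349/88.
E[X | X > Y] = (349/88) / (63/88) = 349/63.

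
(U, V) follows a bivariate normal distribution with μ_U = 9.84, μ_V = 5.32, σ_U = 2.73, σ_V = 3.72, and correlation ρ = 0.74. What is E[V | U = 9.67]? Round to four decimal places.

E[V | U=x] = μ_V + ρ(σ_V/σ_U)(x − μ_U) for jointly normal variables.
E[V | U=9.67] = 5.32 + (0.74)·(3.72/2.73)·(9.67 − (9.84)) = 5.32 + (1.0084)·(-0.17) = 5.1486.

5.1486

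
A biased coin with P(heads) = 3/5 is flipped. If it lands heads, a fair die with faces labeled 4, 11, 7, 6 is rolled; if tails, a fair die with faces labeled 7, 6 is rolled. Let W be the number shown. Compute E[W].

E[W | heads] = (4+11+7+6)/4 = 7.
E[W | tails] = (7+6)/2 = 13/2.
E[W] = (3/5)·(7) + (2/5)·(13/2) = 34/5.

34/5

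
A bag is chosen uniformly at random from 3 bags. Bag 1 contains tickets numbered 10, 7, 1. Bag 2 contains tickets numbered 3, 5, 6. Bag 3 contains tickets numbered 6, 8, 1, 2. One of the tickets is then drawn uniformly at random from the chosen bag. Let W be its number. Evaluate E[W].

E[W | bag 1] = (10+7+1)/3 = 6.
E[W | bag 2] = (3+5+6)/3 = 14/3.
E[W | bag 3] = (6+8+1+2)/4 = 17/4.
E[W] = (1/3)·(6) + (1/3)·(14/3) + (1/3)·(17/4) = 179/36.

179/36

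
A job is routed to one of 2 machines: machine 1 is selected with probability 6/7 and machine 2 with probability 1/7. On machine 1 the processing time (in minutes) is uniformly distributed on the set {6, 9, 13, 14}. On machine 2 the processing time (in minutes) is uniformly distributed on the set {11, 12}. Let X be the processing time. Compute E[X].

E[X | machine 1] = (6+9+13+14)/4 = 21/2.
E[X | machine 2] = (11+12)/2 = 23/2.
E[X] = (6/7)·(21/2) + (1/7)·(23/2) = 149/14.

149/14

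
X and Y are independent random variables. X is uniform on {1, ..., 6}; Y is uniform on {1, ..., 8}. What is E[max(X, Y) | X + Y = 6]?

21/5

Outcomes with X + Y = 6: (1,5), (2,4), (3,3), (4,2), (5,1), each with probability 1/48.
E[max(X, Y) | X + Y = 6] = (5 + 4 + 3 + 4 + 5) / 5 = 21/5.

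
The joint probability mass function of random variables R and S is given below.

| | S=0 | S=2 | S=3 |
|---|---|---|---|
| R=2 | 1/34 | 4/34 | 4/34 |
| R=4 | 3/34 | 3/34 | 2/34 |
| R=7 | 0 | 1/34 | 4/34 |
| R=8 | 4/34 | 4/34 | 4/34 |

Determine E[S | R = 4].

P(R = 4) = 4/17.
Σ S·P over the event = 0·(3/34) + 2·(3/34) + 3·(2/34) = 6/17.
E[S | R = 4] = (6/17) / (4/17) = 3/2.

3/2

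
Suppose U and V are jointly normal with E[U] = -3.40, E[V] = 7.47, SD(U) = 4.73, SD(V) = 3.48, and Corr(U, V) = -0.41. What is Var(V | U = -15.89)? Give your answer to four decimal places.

10.0746

The conditional variance in a bivariate normal is σ_V²(1 − ρ²), independent of x.
Var(V | U=-15.89) = (3.48)²·(1 − (-0.41)²) = 12.1104·0.8319 = 10.0746.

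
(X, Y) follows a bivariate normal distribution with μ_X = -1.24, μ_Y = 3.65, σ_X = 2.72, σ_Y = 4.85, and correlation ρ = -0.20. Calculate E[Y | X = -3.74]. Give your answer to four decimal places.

4.5415

E[Y | X=x] = μ_Y + ρ(σ_Y/σ_X)(x − μ_X) for jointly normal variables.
E[Y | X=-3.74] = 3.65 + (-0.20)·(4.85/2.72)·(-3.74 − (-1.24)) = 3.65 + (-0.356618)·(-2.5) = 4.5415.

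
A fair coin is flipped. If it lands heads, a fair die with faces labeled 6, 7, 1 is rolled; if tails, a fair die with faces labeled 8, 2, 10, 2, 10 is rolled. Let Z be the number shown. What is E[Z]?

83/15

E[Z | heads] = (6+7+1)/3 = 14/3.
E[Z | tails] = (8+2+10+2+10)/5 = 32/5.
E[Z] = (1/2)·(14/3) + (1/2)·(32/5) = 83/15.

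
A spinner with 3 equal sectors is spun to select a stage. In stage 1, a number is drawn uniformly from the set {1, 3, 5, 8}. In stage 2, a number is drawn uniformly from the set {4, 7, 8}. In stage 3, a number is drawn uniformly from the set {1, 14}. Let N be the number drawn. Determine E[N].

217/36

E[N | stage 1] = (1+3+5+8)/4 = 17/4.
E[N | stage 2] = (4+7+8)/3 = 19/3.
E[N | stage 3] = (1+14)/2 = 15/2.
By the law of total expectation,
E[N] = (1/3)·(17/4) + (1/3)·(19/3) + (1/3)·(15/2) = 217/36.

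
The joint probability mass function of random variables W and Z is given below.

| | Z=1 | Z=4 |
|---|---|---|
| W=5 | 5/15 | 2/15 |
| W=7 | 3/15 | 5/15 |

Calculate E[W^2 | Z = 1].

34

P(Z = 1) = 8/15.
Σ W^2·P over the event = 25·(5/15) + 49·(3/15) = 272/15.
E[W^2 | Z = 1] = (272/15) / (8/15) = 34.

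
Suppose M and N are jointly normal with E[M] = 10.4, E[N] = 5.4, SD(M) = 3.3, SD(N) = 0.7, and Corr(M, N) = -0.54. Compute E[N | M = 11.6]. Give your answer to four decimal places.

5.2625

E[N | M=x] = μ_N + ρ(σ_N/σ_M)(x − μ_M) for jointly normal variables.
E[N | M=11.6] = 5.4 + (-0.54)·(0.7/3.3)·(11.6 − (10.4)) = 5.4 + (-0.11455)·(1.2) = 5.2625.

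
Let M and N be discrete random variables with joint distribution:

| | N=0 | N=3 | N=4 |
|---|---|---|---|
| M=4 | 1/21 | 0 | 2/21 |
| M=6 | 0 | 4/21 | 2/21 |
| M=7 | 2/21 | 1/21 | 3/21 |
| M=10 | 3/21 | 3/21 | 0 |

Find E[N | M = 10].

3/2

P(M = 10) = 2/7.
Σ N·P over the event = 0·(3/21) + 3·(3/21) = 3/7.
E[N | M = 10] = (3/7) / (2/7) = 3/2.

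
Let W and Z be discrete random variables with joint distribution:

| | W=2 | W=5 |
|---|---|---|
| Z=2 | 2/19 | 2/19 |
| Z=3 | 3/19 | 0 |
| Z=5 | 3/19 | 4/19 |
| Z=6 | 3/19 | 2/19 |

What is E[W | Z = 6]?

P(Z = 6) = 5/19.
Σ W·P over the event = 2·(3/19) + 5·(2/19) = 16/19.
E[W | Z = 6] = (16/19) / (5/19) = 16/5.

16/5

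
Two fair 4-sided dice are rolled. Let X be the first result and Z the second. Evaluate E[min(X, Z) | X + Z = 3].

P(X + Z = 3) = 1/8.
Summing min(X,Z)·P(x,y) over outcomes with X + Z = 3 gives 1/8.
E[min(X, Z) | X + Z = 3] = (1/8) / (1/8) = 1.

1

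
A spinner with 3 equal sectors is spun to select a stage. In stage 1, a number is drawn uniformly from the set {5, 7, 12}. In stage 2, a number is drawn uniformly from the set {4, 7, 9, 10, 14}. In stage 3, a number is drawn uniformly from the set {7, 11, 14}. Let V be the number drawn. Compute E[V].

412/45

E[V | stage 1] = (5+7+12)/3 = 8.
E[V | stage 2] = (4+7+9+10+14)/5 = 44/5.
E[V | stage 3] = (7+11+14)/3 = 32/3.
By the law of total expectation,
E[V] = (1/3)·(8) + (1/3)·(44/5) + (1/3)·(32/3) = 412/45.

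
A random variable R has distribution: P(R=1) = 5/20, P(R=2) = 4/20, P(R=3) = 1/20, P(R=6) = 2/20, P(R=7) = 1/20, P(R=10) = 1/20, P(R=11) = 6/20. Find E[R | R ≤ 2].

13/9

P(R ≤ 2) = 9/20.
Σ over the event: 1·1/4 + 2·1/5 = 13/20.
E[R | R ≤ 2] = (13/20) / (9/20) = 13/9.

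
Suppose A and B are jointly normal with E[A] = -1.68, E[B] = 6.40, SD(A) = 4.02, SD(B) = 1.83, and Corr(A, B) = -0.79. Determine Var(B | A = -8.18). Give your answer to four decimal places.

1.2589

The conditional variance in a bivariate normal is σ_B²(1 − ρ²), independent of x.
Var(B | A=-8.18) = (1.83)²·(1 − (-0.79)²) = 3.3489·0.3759 = 1.2589.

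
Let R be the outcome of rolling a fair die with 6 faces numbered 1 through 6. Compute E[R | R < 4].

2

Given R < 4, R is equally likely to be any of {1, 2, 3}.
E[R | R < 4] = (1 + 2 + 3) / 3 = 2.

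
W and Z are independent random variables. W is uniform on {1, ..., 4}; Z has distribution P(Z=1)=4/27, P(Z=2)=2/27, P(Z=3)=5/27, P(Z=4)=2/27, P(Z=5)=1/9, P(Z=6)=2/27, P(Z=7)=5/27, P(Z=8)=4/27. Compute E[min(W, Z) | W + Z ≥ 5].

212/87

P(W + Z ≥ 5) = 29/36.
Summing min(W,Z)·P(x,y) over outcomes with W + Z ≥ 5 gives 53/27.
E[min(W, Z) | W + Z ≥ 5] = (53/27) / (29/36) = 212/87.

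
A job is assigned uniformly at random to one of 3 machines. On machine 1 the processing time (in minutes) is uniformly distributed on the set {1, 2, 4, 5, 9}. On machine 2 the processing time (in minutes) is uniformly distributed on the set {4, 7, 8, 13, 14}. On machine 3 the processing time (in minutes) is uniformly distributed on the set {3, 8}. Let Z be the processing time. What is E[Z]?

E[Z | machine 1] = (1+2+4+5+9)/5 = 21/5.
E[Z | machine 2] = (4+7+8+13+14)/5 = 46/5.
E[Z | machine 3] = (3+8)/2 = 11/2.
By the law of total expectation,
E[Z] = (1/3)·(21/5) + (1/3)·(46/5) + (1/3)·(11/2) = 63/10.

63/10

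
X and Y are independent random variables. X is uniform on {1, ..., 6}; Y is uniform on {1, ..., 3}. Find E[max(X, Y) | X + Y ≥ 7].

16/3

P(X + Y ≥ 7) = 1/3.
Summing max(X,Y)·P(x,y) over outcomes with X + Y ≥ 7 gives 16/9.
E[max(X, Y) | X + Y ≥ 7] = (16/9) / (1/3) = 16/3.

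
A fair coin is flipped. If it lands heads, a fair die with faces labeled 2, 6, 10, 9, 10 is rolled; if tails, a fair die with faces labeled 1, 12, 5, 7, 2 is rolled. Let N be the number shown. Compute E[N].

E[N | heads] = (2+6+10+9+10)/5 = 37/5.
E[N | tails] = (1+12+5+7+2)/5 = 27/5.
E[N] = (1/2)·(37/5) + (1/2)·(27/5) = 32/5.

32/5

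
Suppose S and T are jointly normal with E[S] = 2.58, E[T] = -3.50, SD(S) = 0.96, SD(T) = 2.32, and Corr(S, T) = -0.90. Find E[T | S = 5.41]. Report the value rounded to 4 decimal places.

E[T | S=x] = μ_T + ρ(σ_T/σ_S)(x − μ_S) for jointly normal variables.
E[T | S=5.41] = -3.50 + (-0.90)·(2.32/0.96)·(5.41 − (2.58)) = -3.50 + (-2.175)·(2.83) = -9.6553.

-9.6553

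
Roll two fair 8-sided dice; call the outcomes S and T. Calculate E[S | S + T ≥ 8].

P(S + T ≥ 8) = 43/64.
Summing S·P(x,y) over outcomes with S + T ≥ 8 gives 29/8.
E[S | S + T ≥ 8] = (29/8) / (43/64) = 232/43.

232/43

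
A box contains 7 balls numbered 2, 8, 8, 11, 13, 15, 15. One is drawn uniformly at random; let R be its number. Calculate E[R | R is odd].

27/2

P(R is odd) = 4/7.
Σ over the event: 11·1/7 + 13·1/7 + 15·2/7 = 54/7.
E[R | R is odd] = (54/7) / (4/7) = 27/2.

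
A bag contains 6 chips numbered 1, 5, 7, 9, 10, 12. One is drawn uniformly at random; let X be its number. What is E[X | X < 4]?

1

P(X < 4) = 1/6.
Σ over the event: 1·1/6 = 1/6.
E[X | X < 4] = (1/6) / (1/6) = 1.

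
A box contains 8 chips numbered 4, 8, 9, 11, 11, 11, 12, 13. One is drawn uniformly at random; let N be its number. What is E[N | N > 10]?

58/5

P(N > 10) = 5/8.
Σ over the event: 11·3/8 + 12·1/8 + 13·1/8 = 29/4.
E[N | N > 10] = (29/4) / (5/8) = 58/5.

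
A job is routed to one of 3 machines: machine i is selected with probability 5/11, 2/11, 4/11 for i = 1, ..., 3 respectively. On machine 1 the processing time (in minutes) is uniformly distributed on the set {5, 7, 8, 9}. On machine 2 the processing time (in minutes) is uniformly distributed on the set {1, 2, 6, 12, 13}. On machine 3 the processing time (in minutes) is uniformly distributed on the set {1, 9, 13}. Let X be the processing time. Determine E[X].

E[X | machine 1] = (5+7+8+9)/4 = 29/4.
E[X | machine 2] = (1+2+6+12+13)/5 = 34/5.
E[X | machine 3] = (1+9+13)/3 = 23/3.
E[X] = (5/11)·(29/4) + (2/11)·(34/5) + (4/11)·(23/3) = 4831/660.

4831/660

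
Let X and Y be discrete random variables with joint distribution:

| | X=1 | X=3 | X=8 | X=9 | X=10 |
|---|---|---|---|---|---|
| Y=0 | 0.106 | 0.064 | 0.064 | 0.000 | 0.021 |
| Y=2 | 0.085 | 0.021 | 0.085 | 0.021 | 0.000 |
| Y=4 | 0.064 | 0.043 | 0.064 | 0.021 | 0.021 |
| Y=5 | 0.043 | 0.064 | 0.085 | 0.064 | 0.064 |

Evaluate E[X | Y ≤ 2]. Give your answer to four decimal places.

P(Y ≤ 2) = 0.467.
Σ X·P over the event = 1·(0.106) + 1·(0.085) + 3·(0.064) + 3·(0.021) + 8·(0.064) + 8·(0.085) + 9·(0.021) + 10·(0.021) = 2.037.
E[X | Y ≤ 2] = (2.037) / (0.467) = 4.3619.

4.3619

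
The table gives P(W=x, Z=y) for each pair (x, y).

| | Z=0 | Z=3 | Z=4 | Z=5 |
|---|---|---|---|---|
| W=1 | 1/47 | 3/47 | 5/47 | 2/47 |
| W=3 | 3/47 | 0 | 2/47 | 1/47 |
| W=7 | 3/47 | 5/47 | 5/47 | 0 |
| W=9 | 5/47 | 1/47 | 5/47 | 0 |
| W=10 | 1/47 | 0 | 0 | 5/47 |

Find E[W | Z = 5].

55/8

P(Z = 5) = 8/47.
Σ W·P over the event = 1·(2/47) + 3·(1/47) + 10·(5/47) = 55/47.
E[W | Z = 5] = (55/47) / (8/47) = 55/8.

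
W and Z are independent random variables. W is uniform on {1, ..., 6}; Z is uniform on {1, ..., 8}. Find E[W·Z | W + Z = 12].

Outcomes with W + Z = 12: (4,8), (5,7), (6,6), each with probability 1/48.
E[W·Z | W + Z = 12] = (32 + 35 + 36) / 3 = 103/3.

103/3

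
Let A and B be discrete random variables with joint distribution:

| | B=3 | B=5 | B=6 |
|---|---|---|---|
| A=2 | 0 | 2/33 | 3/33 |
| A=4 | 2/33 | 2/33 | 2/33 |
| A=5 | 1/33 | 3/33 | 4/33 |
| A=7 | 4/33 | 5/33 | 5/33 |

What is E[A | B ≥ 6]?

P(B ≥ 6) = 14/33.
Summing A·P(A=x,B=y) over the conditioning event gives 23/11.
E[A | B ≥ 6] = (23/11) / (14/33) = 69/14.

69/14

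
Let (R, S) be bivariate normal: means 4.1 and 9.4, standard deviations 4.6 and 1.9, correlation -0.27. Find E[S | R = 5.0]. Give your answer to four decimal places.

9.2996

The regression of S on R has slope ρ·σ_S/σ_R and passes through (μ_R, μ_S).
E[S | R=5.0] = 9.4 + (-0.27)·(1.9/4.6)·(5.0 − (4.1)) = 9.4 + (-0.11152)·(0.9) = 9.2996.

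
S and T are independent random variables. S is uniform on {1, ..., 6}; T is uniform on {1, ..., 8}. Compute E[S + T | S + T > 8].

P(S + T > 8) = 7/16.
Summing (S+T)·P(x,y) over outcomes with S + T > 8 gives 14/3.
E[S + T | S + T > 8] = (14/3) / (7/16) = 32/3.

32/3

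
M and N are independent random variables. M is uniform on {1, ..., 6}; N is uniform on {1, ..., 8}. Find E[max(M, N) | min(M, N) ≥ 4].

94/15

P(min(M, N) ≥ 4) = 5/16.
Summing max(M,N)·P(x,y) over outcomes with min(M, N) ≥ 4 gives 47/24.
E[max(M, N) | min(M, N) ≥ 4] = (47/24) / (5/16) = 94/15.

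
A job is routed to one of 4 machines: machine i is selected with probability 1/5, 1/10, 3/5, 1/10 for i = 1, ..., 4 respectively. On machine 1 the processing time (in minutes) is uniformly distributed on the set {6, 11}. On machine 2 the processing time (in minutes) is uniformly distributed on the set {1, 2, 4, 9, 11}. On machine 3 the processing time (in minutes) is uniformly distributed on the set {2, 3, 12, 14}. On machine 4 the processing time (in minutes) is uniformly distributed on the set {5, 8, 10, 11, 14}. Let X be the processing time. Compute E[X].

E[X | machine 1] = (6+11)/2 = 17/2.
E[X | machine 2] = (1+2+4+9+11)/5 = 27/5.
E[X | machine 3] = (2+3+12+14)/4 = 31/4.
E[X | machine 4] = (5+8+10+11+14)/5 = 48/5.
E[X] = (1/5)·(17/2) + (1/10)·(27/5) + (3/5)·(31/4) + (1/10)·(48/5) = 157/20.

157/20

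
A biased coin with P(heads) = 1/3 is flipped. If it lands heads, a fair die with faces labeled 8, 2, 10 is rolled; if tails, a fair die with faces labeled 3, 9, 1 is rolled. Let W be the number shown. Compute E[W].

46/9

E[W | heads] = (8+2+10)/3 = 20/3.
E[W | tails] = (3+9+1)/3 = 13/3.
E[W] = (1/3)·(20/3) + (2/3)·(13/3) = 46/9.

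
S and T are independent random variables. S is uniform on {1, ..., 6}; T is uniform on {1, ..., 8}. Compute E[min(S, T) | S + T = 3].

Outcomes with S + T = 3: (1,2), (2,1), each with probability 1/48.
E[min(S, T) | S + T = 3] = (1 + 1) / 2 = 1.

1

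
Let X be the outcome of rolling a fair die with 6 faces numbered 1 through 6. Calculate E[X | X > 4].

11/2

Given X > 4, X is equally likely to be any of {5, 6}.
E[X | X > 4] = (5 + 6) / 2 = 11/2.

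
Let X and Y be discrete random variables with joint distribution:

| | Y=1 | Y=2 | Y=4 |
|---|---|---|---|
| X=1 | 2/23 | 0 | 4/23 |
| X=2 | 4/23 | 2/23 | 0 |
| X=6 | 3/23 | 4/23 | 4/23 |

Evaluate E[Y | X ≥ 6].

27/11

P(X ≥ 6) = 11/23.
Summing Y·P(X=x,Y=y) over the conditioning event gives 27/23.
E[Y | X ≥ 6] = (27/23) / (11/23) = 27/11.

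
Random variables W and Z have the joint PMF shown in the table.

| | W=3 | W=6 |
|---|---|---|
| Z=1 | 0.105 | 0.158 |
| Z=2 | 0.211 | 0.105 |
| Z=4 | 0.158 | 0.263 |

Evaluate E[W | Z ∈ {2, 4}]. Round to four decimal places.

P(Z ∈ {2, 4}) = 0.737.
Σ W·P over the event = 3·(0.211) + 3·(0.158) + 6·(0.105) + 6·(0.263) = 3.315.
E[W | Z ∈ {2, 4}] = (3.315) / (0.737) = 4.4980.

4.4980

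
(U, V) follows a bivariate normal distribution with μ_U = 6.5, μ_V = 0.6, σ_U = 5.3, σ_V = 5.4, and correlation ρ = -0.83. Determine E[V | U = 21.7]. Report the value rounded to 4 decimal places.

-12.2540

For a bivariate normal, E[V | U=x] = μ_V + ρ·(σ_V/σ_U)·(x − μ_U).
E[V | U=21.7] = 0.6 + (-0.83)·(5.4/5.3)·(21.7 − (6.5)) = 0.6 + (-0.84566)·(15.2) = -12.2540.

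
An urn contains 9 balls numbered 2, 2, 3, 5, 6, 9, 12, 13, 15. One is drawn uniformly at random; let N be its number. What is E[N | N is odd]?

P(N is odd) = 5/9.
Σ over the event: 3·1/9 + 5·1/9 + 9·1/9 + 13·1/9 + 15·1/9 = 5.
E[N | N is odd] = (5) / (5/9) = 9.

9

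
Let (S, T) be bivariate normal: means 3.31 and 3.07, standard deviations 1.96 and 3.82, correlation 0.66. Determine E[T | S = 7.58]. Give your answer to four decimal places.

8.5626

For a bivariate normal, E[T | S=x] = μ_T + ρ·(σ_T/σ_S)·(x − μ_S).
E[T | S=7.58] = 3.07 + (0.66)·(3.82/1.96)·(7.58 − (3.31)) = 3.07 + (1.28633)·(4.27) = 8.5626.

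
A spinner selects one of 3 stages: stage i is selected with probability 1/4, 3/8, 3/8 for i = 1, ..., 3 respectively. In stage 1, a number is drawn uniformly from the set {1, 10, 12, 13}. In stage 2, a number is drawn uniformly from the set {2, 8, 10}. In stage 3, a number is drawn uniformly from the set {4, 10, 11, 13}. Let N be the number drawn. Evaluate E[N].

133/16

E[N | stage 1] = (1+10+12+13)/4 = 9.
E[N | stage 2] = (2+8+10)/3 = 20/3.
E[N | stage 3] = (4+10+11+13)/4 = 19/2.
E[N] = (1/4)·(9) + (3/8)·(20/3) + (3/8)·(19/2) = 133/16.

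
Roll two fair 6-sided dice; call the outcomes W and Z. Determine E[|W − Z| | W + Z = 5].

P(W + Z = 5) = 1/9.
Summing |W−Z|·P(x,y) over outcomes with W + Z = 5 gives 2/9.
E[|W − Z| | W + Z = 5] = (2/9) / (1/9) = 2.

2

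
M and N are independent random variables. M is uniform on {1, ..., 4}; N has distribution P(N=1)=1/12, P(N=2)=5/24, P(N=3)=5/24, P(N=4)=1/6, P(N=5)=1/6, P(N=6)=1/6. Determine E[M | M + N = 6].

47/18

P(M + N = 6) = 3/16.
Summing M·P(x,y) over outcomes with M + N = 6 gives 47/96.
E[M | M + N = 6] = (47/96) / (3/16) = 47/18.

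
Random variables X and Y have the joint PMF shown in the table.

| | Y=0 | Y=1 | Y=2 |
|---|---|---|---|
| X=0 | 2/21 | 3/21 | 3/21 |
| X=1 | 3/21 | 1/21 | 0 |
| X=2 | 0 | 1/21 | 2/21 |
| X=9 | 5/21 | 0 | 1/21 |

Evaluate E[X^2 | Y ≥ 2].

89/6

P(Y ≥ 2) = 2/7.
Summing X^2·P(X=x,Y=y) over the conditioning event gives 89/21.
E[X^2 | Y ≥ 2] = (89/21) / (2/7) = 89/6.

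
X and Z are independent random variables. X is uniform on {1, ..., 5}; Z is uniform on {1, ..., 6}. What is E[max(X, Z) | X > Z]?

Outcomes with X > Z: (2,1), (3,1), (3,2), (4,1), (4,2), (4,3), (5,1), (5,2), (5,3), (5,4), each with probability 1/30.
E[max(X, Z) | X > Z] = (2 + 3 + 3 + 4 + 4 + 4 + 5 + 5 + 5 + 5) / 10 = 4.

4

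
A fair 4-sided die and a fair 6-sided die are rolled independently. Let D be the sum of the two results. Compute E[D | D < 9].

P(D < 9) = 7/8.
Σ over the event: 2·1/24 + 3·1/12 + 4·1/8 + 5·1/6 + 6·1/6 + 7·1/6 + 8·1/8 = 29/6.
E[D | D < 9] = (29/6) / (7/8) = 116/21.

116/21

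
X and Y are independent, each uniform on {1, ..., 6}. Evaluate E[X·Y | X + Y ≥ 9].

49/2

Outcomes with X + Y ≥ 9: (3,6), (4,5), (4,6), (5,4), (5,5), (5,6), (6,3), (6,4), (6,5), (6,6), each with probability 1/36.
E[X·Y | X + Y ≥ 9] = (18 + 20 + 24 + 20 + 25 + 30 + 18 + 24 + 30 + 36) / 10 = 49/2.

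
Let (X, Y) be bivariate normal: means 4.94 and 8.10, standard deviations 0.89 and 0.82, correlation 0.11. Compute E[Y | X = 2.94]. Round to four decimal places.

E[Y | X=x] = μ_Y + ρ(σ_Y/σ_X)(x − μ_X) for jointly normal variables.
E[Y | X=2.94] = 8.10 + (0.11)·(0.82/0.89)·(2.94 − (4.94)) = 8.10 + (0.10135)·(-2) = 7.8973.

7.8973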